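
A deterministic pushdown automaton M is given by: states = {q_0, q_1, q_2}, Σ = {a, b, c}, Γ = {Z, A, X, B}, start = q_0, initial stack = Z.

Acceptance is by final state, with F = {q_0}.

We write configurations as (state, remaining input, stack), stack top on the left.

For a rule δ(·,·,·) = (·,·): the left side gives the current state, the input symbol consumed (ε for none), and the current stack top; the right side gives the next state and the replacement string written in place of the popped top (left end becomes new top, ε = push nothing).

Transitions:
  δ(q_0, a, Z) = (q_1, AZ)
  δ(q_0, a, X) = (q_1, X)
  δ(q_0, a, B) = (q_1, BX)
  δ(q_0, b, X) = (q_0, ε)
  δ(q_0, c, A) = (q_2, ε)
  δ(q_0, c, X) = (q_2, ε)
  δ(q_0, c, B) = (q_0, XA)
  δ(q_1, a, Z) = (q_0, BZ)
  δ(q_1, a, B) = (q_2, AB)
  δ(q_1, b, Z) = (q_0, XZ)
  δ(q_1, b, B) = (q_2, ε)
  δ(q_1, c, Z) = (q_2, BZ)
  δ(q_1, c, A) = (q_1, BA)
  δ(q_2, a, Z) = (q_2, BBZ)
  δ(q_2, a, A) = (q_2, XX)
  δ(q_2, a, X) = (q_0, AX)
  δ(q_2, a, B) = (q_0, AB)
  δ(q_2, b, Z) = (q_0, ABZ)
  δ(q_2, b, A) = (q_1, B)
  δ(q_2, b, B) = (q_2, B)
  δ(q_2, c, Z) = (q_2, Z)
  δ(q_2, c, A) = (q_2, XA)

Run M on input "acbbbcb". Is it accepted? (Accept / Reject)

Accept

(q_0, acbbbcb, Z)
  read a, top Z: go to q_1, push AZ → (q_1, cbbbcb, AZ)
  read c, top A: go to q_1, push BA → (q_1, bbbcb, BAZ)
  read b, top B: go to q_2, push ε → (q_2, bbcb, AZ)
  read b, top A: go to q_1, push B → (q_1, bcb, BZ)
  read b, top B: go to q_2, push ε → (q_2, cb, Z)
  read c, top Z: go to q_2, push Z → (q_2, b, Z)
  read b, top Z: go to q_0, push ABZ → (q_0, ε, ABZ)
All input consumed; state q_0 ∈ F.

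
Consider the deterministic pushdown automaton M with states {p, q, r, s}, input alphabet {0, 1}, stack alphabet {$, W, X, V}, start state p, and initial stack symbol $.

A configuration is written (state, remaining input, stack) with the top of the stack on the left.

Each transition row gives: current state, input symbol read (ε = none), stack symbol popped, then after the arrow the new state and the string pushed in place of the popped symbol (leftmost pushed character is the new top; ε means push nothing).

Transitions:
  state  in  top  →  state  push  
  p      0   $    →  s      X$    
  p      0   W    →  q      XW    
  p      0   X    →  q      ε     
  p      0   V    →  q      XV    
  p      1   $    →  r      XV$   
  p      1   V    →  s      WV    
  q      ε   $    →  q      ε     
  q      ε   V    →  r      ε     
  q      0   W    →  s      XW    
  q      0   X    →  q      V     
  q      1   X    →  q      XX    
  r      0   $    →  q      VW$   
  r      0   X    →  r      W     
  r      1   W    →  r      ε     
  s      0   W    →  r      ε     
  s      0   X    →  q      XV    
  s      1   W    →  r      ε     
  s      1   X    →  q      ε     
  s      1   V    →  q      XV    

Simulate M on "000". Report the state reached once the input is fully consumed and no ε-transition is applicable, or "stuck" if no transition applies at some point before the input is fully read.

r

(p, 000, $)
  read 0, top $: go to s, push X$ → (s, 00, X$)
  read 0, top X: go to q, push XV → (q, 0, XV$)
  read 0, top X: go to q, push V → (q, ε, VV$)
  ε-move, top V: go to r, push ε → (r, ε, V$)
All input consumed; M is in state r.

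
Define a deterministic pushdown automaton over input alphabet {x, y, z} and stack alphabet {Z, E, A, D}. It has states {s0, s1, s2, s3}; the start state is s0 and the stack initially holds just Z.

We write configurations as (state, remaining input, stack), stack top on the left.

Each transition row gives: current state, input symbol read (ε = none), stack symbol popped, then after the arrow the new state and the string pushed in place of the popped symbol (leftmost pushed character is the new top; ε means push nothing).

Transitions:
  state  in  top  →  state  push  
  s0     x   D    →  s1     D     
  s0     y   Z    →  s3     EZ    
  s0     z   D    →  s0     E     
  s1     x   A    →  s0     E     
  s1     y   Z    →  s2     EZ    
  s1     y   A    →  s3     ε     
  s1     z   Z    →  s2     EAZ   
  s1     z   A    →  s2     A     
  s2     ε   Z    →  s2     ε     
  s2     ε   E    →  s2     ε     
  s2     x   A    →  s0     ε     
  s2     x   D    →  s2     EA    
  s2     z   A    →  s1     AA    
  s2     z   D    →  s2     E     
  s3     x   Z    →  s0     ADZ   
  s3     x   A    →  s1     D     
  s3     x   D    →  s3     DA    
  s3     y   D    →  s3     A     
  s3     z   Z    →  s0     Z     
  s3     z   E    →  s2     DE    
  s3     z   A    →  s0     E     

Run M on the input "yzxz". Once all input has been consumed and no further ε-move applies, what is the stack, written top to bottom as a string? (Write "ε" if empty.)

AAEZ

(s0, yzxz, Z)
  read y, top Z: go to s3, push EZ → (s3, zxz, EZ)
  read z, top E: go to s2, push DE → (s2, xz, DEZ)
  read x, top D: go to s2, push EA → (s2, z, EAEZ)
  ε-move, top E: go to s2, push ε → (s2, z, AEZ)
  read z, top A: go to s1, push AA → (s1, ε, AAEZ)
All input consumed in state s1 with stack AAEZ.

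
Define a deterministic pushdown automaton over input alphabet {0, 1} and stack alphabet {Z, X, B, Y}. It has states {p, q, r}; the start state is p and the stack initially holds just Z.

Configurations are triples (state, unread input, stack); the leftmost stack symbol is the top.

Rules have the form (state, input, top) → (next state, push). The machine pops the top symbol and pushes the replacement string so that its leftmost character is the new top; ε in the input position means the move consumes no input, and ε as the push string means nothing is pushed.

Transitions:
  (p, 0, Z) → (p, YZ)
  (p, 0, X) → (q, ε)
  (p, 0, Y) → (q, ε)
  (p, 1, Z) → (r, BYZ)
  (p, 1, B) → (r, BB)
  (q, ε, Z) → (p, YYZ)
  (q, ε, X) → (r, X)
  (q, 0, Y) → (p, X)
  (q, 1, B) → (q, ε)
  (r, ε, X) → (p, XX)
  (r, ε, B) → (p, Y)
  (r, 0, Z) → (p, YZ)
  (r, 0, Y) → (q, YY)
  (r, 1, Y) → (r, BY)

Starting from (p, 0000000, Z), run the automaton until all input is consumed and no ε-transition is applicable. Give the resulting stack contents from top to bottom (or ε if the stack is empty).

XZ

(p, 0000000, Z)
  read 0, top Z: go to p, push YZ → (p, 000000, YZ)
  read 0, top Y: go to q, push ε → (q, 00000, Z)
  ε-move, top Z: go to p, push YYZ → (p, 00000, YYZ)
  read 0, top Y: go to q, push ε → (q, 0000, YZ)
  read 0, top Y: go to p, push X → (p, 000, XZ)
  read 0, top X: go to q, push ε → (q, 00, Z)
  ε-move, top Z: go to p, push YYZ → (p, 00, YYZ)
  read 0, top Y: go to q, push ε → (q, 0, YZ)
  read 0, top Y: go to p, push X → (p, ε, XZ)
All input consumed in state p with stack XZ.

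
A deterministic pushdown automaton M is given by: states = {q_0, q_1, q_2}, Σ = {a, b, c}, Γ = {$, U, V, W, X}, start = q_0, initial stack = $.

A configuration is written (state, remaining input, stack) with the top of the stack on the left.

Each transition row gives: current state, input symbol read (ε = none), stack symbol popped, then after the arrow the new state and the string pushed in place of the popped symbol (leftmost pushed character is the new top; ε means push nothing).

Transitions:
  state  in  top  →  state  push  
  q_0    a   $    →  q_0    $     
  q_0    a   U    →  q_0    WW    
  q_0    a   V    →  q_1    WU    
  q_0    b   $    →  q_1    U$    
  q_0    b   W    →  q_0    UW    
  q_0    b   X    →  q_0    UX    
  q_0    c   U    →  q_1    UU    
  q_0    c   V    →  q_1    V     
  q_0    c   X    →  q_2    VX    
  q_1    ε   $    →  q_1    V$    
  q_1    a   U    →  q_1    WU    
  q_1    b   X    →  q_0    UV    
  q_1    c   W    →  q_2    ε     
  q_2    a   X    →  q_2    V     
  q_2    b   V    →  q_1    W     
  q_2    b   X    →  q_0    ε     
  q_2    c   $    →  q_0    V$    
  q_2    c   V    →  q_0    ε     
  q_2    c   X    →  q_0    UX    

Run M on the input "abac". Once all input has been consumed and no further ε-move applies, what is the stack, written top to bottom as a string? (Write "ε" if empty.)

(q_0, abac, $) ⊢ (q_0, bac, $) ⊢ (q_1, ac, U$) ⊢ (q_1, c, WU$) ⊢ (q_2, ε, U$)
All input consumed in state q_2 with stack U$.

U$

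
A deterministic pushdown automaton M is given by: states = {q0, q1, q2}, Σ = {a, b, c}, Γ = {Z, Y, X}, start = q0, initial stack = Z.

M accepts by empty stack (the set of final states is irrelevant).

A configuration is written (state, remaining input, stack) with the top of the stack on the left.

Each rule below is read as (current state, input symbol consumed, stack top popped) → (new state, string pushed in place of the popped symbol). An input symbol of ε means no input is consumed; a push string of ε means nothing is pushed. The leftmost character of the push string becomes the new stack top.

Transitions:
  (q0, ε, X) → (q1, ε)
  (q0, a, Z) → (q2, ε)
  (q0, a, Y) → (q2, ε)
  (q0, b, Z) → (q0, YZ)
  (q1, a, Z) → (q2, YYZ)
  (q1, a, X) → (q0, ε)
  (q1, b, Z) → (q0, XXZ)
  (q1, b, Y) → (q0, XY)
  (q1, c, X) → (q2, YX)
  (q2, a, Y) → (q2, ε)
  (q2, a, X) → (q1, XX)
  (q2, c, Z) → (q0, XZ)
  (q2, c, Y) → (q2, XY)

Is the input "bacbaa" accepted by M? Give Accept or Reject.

Accept

(q0, bacbaa, Z) ⊢ (q0, acbaa, YZ) ⊢ (q2, cbaa, Z) ⊢ (q0, baa, XZ) ⊢ (q1, baa, Z) ⊢ (q0, aa, XXZ) ⊢ (q1, aa, XZ) ⊢ (q0, a, Z) ⊢ (q2, ε, ε)
All input consumed and the stack is empty.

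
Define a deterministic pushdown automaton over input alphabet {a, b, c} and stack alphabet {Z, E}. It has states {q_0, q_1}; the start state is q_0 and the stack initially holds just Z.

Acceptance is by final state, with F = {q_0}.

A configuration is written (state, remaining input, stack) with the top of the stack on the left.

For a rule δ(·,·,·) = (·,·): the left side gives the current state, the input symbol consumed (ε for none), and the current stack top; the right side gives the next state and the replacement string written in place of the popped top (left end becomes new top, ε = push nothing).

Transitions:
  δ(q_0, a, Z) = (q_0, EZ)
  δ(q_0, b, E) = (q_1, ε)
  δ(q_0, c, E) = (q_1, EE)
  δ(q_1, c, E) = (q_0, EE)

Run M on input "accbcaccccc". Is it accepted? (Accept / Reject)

(q_0, accbcaccccc, Z)
  read a, top Z: go to q_0, push EZ → (q_0, ccbcaccccc, EZ)
  read c, top E: go to q_1, push EE → (q_1, cbcaccccc, EEZ)
  read c, top E: go to q_0, push EE → (q_0, bcaccccc, EEEZ)
  read b, top E: go to q_1, push ε → (q_1, caccccc, EEZ)
  read c, top E: go to q_0, push EE → (q_0, accccc, EEEZ)
No transition applies at (q_0, accccc, EEEZ); input not fully consumed.

Reject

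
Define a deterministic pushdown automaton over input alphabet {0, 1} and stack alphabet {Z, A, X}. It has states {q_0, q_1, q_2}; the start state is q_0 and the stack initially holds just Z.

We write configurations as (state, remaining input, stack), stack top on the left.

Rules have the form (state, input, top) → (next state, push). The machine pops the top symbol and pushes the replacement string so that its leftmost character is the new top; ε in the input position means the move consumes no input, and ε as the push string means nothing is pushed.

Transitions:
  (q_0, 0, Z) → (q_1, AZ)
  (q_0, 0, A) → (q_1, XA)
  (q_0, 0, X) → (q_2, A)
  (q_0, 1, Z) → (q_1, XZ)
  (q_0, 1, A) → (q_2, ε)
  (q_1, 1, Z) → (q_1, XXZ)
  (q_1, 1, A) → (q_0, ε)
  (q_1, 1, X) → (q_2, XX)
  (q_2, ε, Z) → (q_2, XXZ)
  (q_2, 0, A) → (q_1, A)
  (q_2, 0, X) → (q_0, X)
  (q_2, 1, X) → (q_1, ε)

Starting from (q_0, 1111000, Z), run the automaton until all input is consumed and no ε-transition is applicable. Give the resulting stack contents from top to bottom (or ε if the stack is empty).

(q_0, 1111000, Z)
  read 1, top Z: go to q_1, push XZ → (q_1, 111000, XZ)
  read 1, top X: go to q_2, push XX → (q_2, 11000, XXZ)
  read 1, top X: go to q_1, push ε → (q_1, 1000, XZ)
  read 1, top X: go to q_2, push XX → (q_2, 000, XXZ)
  read 0, top X: go to q_0, push X → (q_0, 00, XXZ)
  read 0, top X: go to q_2, push A → (q_2, 0, AXZ)
  read 0, top A: go to q_1, push A → (q_1, ε, AXZ)
All input consumed in state q_1 with stack AXZ.

AXZ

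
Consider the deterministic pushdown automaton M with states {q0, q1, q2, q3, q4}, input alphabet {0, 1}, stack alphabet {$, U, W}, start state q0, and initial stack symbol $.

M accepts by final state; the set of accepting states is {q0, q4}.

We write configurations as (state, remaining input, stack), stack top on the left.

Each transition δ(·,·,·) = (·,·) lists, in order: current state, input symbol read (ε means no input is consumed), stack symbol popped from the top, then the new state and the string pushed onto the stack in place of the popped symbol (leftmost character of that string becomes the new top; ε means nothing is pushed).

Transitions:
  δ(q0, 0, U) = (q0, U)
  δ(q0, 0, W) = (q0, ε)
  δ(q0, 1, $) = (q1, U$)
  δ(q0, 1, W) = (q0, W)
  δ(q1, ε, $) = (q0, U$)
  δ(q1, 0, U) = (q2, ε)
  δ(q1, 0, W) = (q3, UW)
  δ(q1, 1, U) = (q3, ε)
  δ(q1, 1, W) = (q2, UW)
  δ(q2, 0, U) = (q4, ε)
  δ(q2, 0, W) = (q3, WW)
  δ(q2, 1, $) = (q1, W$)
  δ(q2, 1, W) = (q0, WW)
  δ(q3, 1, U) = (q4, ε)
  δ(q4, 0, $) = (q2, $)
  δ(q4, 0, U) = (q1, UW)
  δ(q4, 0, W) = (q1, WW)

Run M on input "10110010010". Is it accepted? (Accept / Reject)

(q0, 10110010010, $)
  read 1, top $: go to q1, push U$ → (q1, 0110010010, U$)
  read 0, top U: go to q2, push ε → (q2, 110010010, $)
  read 1, top $: go to q1, push W$ → (q1, 10010010, W$)
  read 1, top W: go to q2, push UW → (q2, 0010010, UW$)
  read 0, top U: go to q4, push ε → (q4, 010010, W$)
  read 0, top W: go to q1, push WW → (q1, 10010, WW$)
  read 1, top W: go to q2, push UW → (q2, 0010, UWW$)
  read 0, top U: go to q4, push ε → (q4, 010, WW$)
  read 0, top W: go to q1, push WW → (q1, 10, WWW$)
  read 1, top W: go to q2, push UW → (q2, 0, UWWW$)
  read 0, top U: go to q4, push ε → (q4, ε, WWW$)
All input consumed; state q4 ∈ F.

Accept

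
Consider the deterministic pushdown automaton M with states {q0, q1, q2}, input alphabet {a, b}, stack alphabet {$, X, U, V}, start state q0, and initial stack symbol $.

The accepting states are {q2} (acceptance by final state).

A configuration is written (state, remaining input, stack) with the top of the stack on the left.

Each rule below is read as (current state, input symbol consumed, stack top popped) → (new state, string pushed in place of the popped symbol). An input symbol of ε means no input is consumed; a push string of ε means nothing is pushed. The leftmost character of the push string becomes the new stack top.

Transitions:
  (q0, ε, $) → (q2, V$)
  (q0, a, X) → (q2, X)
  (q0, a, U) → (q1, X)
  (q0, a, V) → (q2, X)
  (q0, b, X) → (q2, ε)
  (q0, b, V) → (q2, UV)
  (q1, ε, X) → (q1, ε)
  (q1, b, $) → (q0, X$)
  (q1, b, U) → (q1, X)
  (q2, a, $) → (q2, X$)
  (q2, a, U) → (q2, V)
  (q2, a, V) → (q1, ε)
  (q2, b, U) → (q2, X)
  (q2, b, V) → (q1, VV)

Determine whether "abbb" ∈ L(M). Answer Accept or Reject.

(q0, abbb, $) ⊢ (q2, abbb, V$) ⊢ (q1, bbb, $) ⊢ (q0, bb, X$) ⊢ (q2, b, $)
No transition applies at (q2, b, $); input not fully consumed.

Reject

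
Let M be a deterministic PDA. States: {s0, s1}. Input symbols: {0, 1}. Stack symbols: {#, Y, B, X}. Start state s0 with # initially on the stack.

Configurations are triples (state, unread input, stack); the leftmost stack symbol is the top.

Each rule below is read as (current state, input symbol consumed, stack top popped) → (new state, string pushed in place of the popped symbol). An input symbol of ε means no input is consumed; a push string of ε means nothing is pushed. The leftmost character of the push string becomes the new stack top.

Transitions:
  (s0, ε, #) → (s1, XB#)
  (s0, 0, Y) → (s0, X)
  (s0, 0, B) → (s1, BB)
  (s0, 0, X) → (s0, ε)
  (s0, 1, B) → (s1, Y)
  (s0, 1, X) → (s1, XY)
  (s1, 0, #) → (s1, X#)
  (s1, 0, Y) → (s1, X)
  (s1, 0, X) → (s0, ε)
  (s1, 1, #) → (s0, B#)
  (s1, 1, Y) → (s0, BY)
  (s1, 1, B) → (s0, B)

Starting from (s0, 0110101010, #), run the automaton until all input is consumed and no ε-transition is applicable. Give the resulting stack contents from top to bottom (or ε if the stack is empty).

BBBBBY#

(s0, 0110101010, #)
  ε-move, top #: go to s1, push XB# → (s1, 0110101010, XB#)
  read 0, top X: go to s0, push ε → (s0, 110101010, B#)
  read 1, top B: go to s1, push Y → (s1, 10101010, Y#)
  read 1, top Y: go to s0, push BY → (s0, 0101010, BY#)
  read 0, top B: go to s1, push BB → (s1, 101010, BBY#)
  read 1, top B: go to s0, push B → (s0, 01010, BBY#)
  read 0, top B: go to s1, push BB → (s1, 1010, BBBY#)
  read 1, top B: go to s0, push B → (s0, 010, BBBY#)
  read 0, top B: go to s1, push BB → (s1, 10, BBBBY#)
  read 1, top B: go to s0, push B → (s0, 0, BBBBY#)
  read 0, top B: go to s1, push BB → (s1, ε, BBBBBY#)
All input consumed in state s1 with stack BBBBBY#.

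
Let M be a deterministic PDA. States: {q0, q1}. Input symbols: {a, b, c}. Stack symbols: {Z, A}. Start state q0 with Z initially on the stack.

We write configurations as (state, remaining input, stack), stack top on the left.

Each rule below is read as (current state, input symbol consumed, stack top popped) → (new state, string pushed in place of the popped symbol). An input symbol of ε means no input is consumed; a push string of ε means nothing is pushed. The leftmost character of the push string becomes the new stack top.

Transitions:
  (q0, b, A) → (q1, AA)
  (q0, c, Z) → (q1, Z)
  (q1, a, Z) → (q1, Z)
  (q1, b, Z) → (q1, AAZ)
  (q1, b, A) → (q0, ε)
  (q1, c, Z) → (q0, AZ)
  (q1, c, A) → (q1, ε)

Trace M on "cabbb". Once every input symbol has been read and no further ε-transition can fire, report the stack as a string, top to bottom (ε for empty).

(q0, cabbb, Z)
  read c, top Z: go to q1, push Z → (q1, abbb, Z)
  read a, top Z: go to q1, push Z → (q1, bbb, Z)
  read b, top Z: go to q1, push AAZ → (q1, bb, AAZ)
  read b, top A: go to q0, push ε → (q0, b, AZ)
  read b, top A: go to q1, push AA → (q1, ε, AAZ)
All input consumed in state q1 with stack AAZ.

AAZ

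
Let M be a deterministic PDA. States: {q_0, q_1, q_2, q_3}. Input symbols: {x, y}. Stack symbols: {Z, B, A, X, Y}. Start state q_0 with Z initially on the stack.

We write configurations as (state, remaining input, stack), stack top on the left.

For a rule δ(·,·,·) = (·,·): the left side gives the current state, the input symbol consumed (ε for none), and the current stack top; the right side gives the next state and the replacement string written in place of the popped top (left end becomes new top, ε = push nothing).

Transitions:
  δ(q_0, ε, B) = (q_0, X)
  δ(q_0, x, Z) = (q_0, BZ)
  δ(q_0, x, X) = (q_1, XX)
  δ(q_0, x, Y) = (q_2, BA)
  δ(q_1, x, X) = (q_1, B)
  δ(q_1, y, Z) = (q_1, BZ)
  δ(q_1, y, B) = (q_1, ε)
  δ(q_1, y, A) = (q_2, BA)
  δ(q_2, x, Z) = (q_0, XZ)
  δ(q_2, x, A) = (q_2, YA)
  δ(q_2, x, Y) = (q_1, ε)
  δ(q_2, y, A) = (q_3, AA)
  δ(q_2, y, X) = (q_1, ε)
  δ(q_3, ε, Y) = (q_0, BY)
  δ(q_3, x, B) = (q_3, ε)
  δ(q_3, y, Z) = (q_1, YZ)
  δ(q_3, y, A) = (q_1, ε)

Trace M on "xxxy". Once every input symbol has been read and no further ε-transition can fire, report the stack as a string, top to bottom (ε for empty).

(q_0, xxxy, Z)
  read x, top Z: go to q_0, push BZ → (q_0, xxy, BZ)
  ε-move, top B: go to q_0, push X → (q_0, xxy, XZ)
  read x, top X: go to q_1, push XX → (q_1, xy, XXZ)
  read x, top X: go to q_1, push B → (q_1, y, BXZ)
  read y, top B: go to q_1, push ε → (q_1, ε, XZ)
All input consumed in state q_1 with stack XZ.

XZ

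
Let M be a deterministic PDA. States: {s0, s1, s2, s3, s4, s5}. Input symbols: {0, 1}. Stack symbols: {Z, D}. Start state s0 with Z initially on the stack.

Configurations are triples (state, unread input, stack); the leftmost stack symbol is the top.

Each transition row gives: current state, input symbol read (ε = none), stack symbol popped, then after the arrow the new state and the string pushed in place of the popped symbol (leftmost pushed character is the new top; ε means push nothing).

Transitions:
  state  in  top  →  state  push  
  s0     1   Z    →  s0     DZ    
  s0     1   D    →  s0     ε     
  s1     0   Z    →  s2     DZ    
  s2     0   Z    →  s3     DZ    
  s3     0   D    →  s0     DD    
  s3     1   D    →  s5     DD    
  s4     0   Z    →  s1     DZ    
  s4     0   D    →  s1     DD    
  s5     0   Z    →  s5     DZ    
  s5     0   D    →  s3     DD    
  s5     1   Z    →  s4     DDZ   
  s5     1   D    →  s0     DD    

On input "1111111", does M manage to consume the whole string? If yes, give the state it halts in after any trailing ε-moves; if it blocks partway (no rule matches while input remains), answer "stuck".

(s0, 1111111, Z)
  read 1, top Z: go to s0, push DZ → (s0, 111111, DZ)
  read 1, top D: go to s0, push ε → (s0, 11111, Z)
  read 1, top Z: go to s0, push DZ → (s0, 1111, DZ)
  read 1, top D: go to s0, push ε → (s0, 111, Z)
  read 1, top Z: go to s0, push DZ → (s0, 11, DZ)
  read 1, top D: go to s0, push ε → (s0, 1, Z)
  read 1, top Z: go to s0, push DZ → (s0, ε, DZ)
All input consumed; M is in state s0.

s0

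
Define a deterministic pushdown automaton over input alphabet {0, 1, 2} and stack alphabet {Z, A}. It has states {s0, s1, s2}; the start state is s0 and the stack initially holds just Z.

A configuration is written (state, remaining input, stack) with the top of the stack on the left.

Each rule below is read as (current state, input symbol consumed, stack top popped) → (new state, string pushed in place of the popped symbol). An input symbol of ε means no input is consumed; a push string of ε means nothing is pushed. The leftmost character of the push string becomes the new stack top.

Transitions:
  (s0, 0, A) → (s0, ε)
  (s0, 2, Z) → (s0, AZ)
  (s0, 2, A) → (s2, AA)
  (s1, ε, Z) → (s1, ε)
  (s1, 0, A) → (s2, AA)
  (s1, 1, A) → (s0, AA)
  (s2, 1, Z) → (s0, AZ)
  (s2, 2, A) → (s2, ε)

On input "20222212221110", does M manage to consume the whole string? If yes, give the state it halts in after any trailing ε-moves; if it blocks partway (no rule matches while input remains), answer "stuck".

(s0, 20222212221110, Z)
  read 2, top Z: go to s0, push AZ → (s0, 0222212221110, AZ)
  read 0, top A: go to s0, push ε → (s0, 222212221110, Z)
  read 2, top Z: go to s0, push AZ → (s0, 22212221110, AZ)
  read 2, top A: go to s2, push AA → (s2, 2212221110, AAZ)
  read 2, top A: go to s2, push ε → (s2, 212221110, AZ)
  read 2, top A: go to s2, push ε → (s2, 12221110, Z)
  read 1, top Z: go to s0, push AZ → (s0, 2221110, AZ)
  read 2, top A: go to s2, push AA → (s2, 221110, AAZ)
  read 2, top A: go to s2, push ε → (s2, 21110, AZ)
  read 2, top A: go to s2, push ε → (s2, 1110, Z)
  read 1, top Z: go to s0, push AZ → (s0, 110, AZ)
No transition for (s0, 1, top A); M blocks with input 110 remaining.

stuck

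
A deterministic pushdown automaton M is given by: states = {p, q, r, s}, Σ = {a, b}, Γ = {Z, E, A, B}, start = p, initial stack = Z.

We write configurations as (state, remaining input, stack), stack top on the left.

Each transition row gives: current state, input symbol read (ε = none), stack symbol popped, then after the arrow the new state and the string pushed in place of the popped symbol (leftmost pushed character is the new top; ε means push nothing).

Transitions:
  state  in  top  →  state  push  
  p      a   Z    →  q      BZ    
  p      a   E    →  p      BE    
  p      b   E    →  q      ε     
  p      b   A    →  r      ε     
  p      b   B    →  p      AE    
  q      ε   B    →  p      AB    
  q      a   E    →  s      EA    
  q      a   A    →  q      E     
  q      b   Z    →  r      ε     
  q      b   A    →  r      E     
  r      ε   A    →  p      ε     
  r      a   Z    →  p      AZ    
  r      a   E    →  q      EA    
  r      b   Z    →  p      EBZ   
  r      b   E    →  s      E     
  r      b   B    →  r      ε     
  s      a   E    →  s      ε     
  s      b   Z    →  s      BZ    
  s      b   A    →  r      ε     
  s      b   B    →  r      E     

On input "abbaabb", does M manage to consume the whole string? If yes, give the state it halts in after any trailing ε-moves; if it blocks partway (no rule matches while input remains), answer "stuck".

stuck

(p, abbaabb, Z) ⊢ (q, bbaabb, BZ) ⊢ (p, bbaabb, ABZ) ⊢ (r, baabb, BZ) ⊢ (r, aabb, Z) ⊢ (p, abb, AZ)
No transition for (p, a, top A); M blocks with input abb remaining.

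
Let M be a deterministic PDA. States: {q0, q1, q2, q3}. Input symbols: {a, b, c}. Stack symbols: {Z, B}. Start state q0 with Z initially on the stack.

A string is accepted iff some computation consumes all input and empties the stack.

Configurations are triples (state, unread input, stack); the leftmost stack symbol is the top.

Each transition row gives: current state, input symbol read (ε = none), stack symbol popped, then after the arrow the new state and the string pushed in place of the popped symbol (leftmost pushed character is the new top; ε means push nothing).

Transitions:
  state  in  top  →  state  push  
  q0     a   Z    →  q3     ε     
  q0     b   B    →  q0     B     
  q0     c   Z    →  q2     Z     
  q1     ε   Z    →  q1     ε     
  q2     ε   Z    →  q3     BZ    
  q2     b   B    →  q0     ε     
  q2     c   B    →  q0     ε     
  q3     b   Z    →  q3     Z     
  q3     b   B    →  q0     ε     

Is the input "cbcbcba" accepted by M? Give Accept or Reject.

(q0, cbcbcba, Z)
  read c, top Z: go to q2, push Z → (q2, bcbcba, Z)
  ε-move, top Z: go to q3, push BZ → (q3, bcbcba, BZ)
  read b, top B: go to q0, push ε → (q0, cbcba, Z)
  read c, top Z: go to q2, push Z → (q2, bcba, Z)
  ε-move, top Z: go to q3, push BZ → (q3, bcba, BZ)
  read b, top B: go to q0, push ε → (q0, cba, Z)
  read c, top Z: go to q2, push Z → (q2, ba, Z)
  ε-move, top Z: go to q3, push BZ → (q3, ba, BZ)
  read b, top B: go to q0, push ε → (q0, a, Z)
  read a, top Z: go to q3, push ε → (q3, ε, ε)
All input consumed and the stack is empty.

Accept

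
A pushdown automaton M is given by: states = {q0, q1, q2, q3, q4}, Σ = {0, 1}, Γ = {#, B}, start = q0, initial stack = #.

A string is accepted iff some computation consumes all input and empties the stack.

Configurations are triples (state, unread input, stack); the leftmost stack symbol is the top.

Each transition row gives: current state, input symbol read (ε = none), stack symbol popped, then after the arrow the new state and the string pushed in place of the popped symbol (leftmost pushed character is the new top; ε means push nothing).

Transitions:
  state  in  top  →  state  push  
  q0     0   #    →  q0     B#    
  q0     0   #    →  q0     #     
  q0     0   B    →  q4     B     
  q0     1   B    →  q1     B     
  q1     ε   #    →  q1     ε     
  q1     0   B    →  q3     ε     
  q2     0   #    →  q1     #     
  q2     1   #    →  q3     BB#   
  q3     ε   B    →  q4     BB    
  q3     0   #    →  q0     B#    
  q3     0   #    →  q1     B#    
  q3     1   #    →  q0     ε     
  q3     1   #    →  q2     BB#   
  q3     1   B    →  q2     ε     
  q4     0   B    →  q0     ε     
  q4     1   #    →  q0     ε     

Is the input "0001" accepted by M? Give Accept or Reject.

Reject

No computation consumes all input and empties the stack.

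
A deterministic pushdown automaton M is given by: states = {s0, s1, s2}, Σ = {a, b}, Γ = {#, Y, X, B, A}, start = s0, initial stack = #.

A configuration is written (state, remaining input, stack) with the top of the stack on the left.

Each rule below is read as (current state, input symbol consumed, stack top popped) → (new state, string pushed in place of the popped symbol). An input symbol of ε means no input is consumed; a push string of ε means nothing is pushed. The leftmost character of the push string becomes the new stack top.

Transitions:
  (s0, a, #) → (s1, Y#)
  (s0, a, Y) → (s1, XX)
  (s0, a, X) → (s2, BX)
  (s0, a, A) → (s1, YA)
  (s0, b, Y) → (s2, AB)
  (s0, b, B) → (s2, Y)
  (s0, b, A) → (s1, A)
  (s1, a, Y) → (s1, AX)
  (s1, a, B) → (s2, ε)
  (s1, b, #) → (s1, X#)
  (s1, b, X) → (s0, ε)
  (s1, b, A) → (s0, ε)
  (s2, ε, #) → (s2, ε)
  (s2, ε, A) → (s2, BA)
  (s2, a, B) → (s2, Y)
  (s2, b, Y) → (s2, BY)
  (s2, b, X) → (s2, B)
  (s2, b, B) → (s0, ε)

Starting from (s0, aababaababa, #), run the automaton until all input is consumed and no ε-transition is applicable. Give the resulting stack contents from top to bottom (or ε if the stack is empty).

(s0, aababaababa, #)
  read a, top #: go to s1, push Y# → (s1, ababaababa, Y#)
  read a, top Y: go to s1, push AX → (s1, babaababa, AX#)
  read b, top A: go to s0, push ε → (s0, abaababa, X#)
  read a, top X: go to s2, push BX → (s2, baababa, BX#)
  read b, top B: go to s0, push ε → (s0, aababa, X#)
  read a, top X: go to s2, push BX → (s2, ababa, BX#)
  read a, top B: go to s2, push Y → (s2, baba, YX#)
  read b, top Y: go to s2, push BY → (s2, aba, BYX#)
  read a, top B: go to s2, push Y → (s2, ba, YYX#)
  read b, top Y: go to s2, push BY → (s2, a, BYYX#)
  read a, top B: go to s2, push Y → (s2, ε, YYYX#)
All input consumed in state s2 with stack YYYX#.

YYYX#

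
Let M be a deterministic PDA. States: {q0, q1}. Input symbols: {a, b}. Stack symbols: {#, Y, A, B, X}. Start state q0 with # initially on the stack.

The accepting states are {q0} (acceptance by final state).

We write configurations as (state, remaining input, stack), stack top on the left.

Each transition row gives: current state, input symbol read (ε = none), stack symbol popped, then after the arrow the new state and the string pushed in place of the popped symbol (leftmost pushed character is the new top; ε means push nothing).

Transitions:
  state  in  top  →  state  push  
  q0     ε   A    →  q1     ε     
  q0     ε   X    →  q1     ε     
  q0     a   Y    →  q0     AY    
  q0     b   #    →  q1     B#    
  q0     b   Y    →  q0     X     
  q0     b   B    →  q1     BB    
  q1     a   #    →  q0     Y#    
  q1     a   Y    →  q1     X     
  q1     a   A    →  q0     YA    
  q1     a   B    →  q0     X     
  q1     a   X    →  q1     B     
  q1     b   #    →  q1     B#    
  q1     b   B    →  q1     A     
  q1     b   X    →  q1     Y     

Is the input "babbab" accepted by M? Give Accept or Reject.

(q0, babbab, #)
  read b, top #: go to q1, push B# → (q1, abbab, B#)
  read a, top B: go to q0, push X → (q0, bbab, X#)
  ε-move, top X: go to q1, push ε → (q1, bbab, #)
  read b, top #: go to q1, push B# → (q1, bab, B#)
  read b, top B: go to q1, push A → (q1, ab, A#)
  read a, top A: go to q0, push YA → (q0, b, YA#)
  read b, top Y: go to q0, push X → (q0, ε, XA#)
All input consumed; state q0 ∈ F.

Accept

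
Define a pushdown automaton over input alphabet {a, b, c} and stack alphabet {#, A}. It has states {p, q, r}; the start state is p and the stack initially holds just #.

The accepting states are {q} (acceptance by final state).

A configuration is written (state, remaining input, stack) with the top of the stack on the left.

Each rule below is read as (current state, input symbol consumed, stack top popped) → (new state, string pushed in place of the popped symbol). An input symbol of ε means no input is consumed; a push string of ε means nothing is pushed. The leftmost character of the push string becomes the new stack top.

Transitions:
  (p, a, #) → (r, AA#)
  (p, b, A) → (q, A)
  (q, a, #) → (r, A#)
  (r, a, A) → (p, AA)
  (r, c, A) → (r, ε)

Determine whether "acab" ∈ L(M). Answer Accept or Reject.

Accept

One accepting computation: (p, acab, #) ⊢ (r, cab, AA#) ⊢ (r, ab, A#) ⊢ (p, b, AA#) ⊢ (q, ε, AA#)
All input consumed and state q ∈ F.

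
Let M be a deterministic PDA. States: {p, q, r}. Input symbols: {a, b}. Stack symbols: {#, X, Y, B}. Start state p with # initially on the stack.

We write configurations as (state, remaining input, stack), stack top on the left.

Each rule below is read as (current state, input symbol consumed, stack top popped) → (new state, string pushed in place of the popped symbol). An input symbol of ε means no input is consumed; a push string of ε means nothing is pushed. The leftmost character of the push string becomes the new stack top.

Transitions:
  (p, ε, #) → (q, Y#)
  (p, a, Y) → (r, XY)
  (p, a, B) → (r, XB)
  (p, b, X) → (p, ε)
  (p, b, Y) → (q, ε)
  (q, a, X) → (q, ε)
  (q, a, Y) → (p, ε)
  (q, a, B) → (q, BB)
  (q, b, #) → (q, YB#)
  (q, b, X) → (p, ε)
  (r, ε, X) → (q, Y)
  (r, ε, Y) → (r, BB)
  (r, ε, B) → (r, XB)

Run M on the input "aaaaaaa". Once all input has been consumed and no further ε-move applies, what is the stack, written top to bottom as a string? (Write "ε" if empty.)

(p, aaaaaaa, #)
  ε-move, top #: go to q, push Y# → (q, aaaaaaa, Y#)
  read a, top Y: go to p, push ε → (p, aaaaaa, #)
  ε-move, top #: go to q, push Y# → (q, aaaaaa, Y#)
  read a, top Y: go to p, push ε → (p, aaaaa, #)
  ε-move, top #: go to q, push Y# → (q, aaaaa, Y#)
  read a, top Y: go to p, push ε → (p, aaaa, #)
  ε-move, top #: go to q, push Y# → (q, aaaa, Y#)
  read a, top Y: go to p, push ε → (p, aaa, #)
  ε-move, top #: go to q, push Y# → (q, aaa, Y#)
  read a, top Y: go to p, push ε → (p, aa, #)
  ε-move, top #: go to q, push Y# → (q, aa, Y#)
  read a, top Y: go to p, push ε → (p, a, #)
  ε-move, top #: go to q, push Y# → (q, a, Y#)
  read a, top Y: go to p, push ε → (p, ε, #)
  ε-move, top #: go to q, push Y# → (q, ε, Y#)
All input consumed in state q with stack Y#.

Y#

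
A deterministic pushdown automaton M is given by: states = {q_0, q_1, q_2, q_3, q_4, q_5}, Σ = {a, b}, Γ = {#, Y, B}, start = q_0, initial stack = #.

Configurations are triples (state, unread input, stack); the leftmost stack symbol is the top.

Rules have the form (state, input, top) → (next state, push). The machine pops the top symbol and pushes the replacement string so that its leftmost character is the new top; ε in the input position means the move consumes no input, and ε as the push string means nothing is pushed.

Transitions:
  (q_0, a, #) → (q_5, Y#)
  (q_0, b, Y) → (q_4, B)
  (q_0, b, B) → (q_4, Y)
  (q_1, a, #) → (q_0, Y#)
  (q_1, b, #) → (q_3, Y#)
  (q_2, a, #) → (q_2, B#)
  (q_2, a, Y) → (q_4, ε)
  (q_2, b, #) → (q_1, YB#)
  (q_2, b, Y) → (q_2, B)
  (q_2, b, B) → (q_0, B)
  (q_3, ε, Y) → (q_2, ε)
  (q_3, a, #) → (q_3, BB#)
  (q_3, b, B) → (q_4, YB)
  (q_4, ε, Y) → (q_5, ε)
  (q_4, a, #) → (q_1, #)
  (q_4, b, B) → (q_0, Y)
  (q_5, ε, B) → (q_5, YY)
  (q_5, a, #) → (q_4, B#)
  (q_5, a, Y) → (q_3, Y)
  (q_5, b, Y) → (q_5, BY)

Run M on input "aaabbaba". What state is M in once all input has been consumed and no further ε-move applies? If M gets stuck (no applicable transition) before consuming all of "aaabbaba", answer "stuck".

stuck

(q_0, aaabbaba, #)
  read a, top #: go to q_5, push Y# → (q_5, aabbaba, Y#)
  read a, top Y: go to q_3, push Y → (q_3, abbaba, Y#)
  ε-move, top Y: go to q_2, push ε → (q_2, abbaba, #)
  read a, top #: go to q_2, push B# → (q_2, bbaba, B#)
  read b, top B: go to q_0, push B → (q_0, baba, B#)
  read b, top B: go to q_4, push Y → (q_4, aba, Y#)
  ε-move, top Y: go to q_5, push ε → (q_5, aba, #)
  read a, top #: go to q_4, push B# → (q_4, ba, B#)
  read b, top B: go to q_0, push Y → (q_0, a, Y#)
No transition for (q_0, a, top Y); M blocks with input a remaining.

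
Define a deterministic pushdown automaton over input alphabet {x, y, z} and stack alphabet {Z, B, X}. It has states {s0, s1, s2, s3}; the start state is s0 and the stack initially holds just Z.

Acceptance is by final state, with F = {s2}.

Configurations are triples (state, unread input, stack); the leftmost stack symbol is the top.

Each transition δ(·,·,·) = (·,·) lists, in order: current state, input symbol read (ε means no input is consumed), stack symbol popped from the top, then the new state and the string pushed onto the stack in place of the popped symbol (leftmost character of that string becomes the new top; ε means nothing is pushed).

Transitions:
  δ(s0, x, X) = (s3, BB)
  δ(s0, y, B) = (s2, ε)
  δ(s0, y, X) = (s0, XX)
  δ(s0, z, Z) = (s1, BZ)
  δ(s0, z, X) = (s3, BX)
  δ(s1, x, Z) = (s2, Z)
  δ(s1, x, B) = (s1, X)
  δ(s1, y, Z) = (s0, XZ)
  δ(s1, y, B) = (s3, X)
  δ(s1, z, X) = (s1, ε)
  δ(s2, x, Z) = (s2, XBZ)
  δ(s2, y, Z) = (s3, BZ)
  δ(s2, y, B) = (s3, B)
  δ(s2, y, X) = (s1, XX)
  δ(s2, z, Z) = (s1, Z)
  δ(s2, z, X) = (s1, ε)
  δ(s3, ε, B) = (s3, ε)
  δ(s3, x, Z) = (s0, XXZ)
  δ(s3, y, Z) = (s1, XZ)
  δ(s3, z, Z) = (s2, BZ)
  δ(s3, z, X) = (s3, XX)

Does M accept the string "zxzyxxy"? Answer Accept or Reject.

Reject

(s0, zxzyxxy, Z)
  read z, top Z: go to s1, push BZ → (s1, xzyxxy, BZ)
  read x, top B: go to s1, push X → (s1, zyxxy, XZ)
  read z, top X: go to s1, push ε → (s1, yxxy, Z)
  read y, top Z: go to s0, push XZ → (s0, xxy, XZ)
  read x, top X: go to s3, push BB → (s3, xy, BBZ)
  ε-move, top B: go to s3, push ε → (s3, xy, BZ)
  ε-move, top B: go to s3, push ε → (s3, xy, Z)
  read x, top Z: go to s0, push XXZ → (s0, y, XXZ)
  read y, top X: go to s0, push XX → (s0, ε, XXXZ)
All input consumed; state s0 ∉ F and no further ε-move applies.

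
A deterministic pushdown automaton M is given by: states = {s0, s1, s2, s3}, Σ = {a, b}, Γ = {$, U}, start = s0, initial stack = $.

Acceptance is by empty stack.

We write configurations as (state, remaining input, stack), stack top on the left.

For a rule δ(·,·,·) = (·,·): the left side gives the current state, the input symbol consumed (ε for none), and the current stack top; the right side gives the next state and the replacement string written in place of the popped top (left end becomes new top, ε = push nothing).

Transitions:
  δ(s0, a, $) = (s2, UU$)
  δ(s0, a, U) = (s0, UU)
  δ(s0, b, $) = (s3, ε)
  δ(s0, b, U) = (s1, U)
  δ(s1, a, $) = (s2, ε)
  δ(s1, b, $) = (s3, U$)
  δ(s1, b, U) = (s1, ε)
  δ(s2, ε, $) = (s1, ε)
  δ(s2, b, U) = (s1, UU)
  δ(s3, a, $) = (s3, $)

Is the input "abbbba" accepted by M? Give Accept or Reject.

Accept

(s0, abbbba, $) ⊢ (s2, bbbba, UU$) ⊢ (s1, bbba, UUU$) ⊢ (s1, bba, UU$) ⊢ (s1, ba, U$) ⊢ (s1, a, $) ⊢ (s2, ε, ε)
All input consumed and the stack is empty.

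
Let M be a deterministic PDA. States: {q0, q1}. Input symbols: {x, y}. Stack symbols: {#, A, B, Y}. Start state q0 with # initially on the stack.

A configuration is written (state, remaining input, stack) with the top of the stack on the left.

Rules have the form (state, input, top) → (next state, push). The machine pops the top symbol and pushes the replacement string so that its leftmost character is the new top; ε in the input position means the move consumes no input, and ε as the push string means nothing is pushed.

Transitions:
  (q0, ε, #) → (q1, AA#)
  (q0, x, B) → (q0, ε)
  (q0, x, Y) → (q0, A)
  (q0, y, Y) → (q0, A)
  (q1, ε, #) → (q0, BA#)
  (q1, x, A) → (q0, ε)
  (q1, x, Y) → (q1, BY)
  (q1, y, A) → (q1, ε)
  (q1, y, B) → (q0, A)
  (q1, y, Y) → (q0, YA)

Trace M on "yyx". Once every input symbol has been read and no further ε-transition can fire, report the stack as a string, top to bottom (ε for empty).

A#

(q0, yyx, #) ⊢ (q1, yyx, AA#) ⊢ (q1, yx, A#) ⊢ (q1, x, #) ⊢ (q0, x, BA#) ⊢ (q0, ε, A#)
All input consumed in state q0 with stack A#.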